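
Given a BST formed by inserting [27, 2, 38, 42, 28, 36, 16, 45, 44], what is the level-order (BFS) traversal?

Tree insertion order: [27, 2, 38, 42, 28, 36, 16, 45, 44]
Tree (level-order array): [27, 2, 38, None, 16, 28, 42, None, None, None, 36, None, 45, None, None, 44]
BFS from the root, enqueuing left then right child of each popped node:
  queue [27] -> pop 27, enqueue [2, 38], visited so far: [27]
  queue [2, 38] -> pop 2, enqueue [16], visited so far: [27, 2]
  queue [38, 16] -> pop 38, enqueue [28, 42], visited so far: [27, 2, 38]
  queue [16, 28, 42] -> pop 16, enqueue [none], visited so far: [27, 2, 38, 16]
  queue [28, 42] -> pop 28, enqueue [36], visited so far: [27, 2, 38, 16, 28]
  queue [42, 36] -> pop 42, enqueue [45], visited so far: [27, 2, 38, 16, 28, 42]
  queue [36, 45] -> pop 36, enqueue [none], visited so far: [27, 2, 38, 16, 28, 42, 36]
  queue [45] -> pop 45, enqueue [44], visited so far: [27, 2, 38, 16, 28, 42, 36, 45]
  queue [44] -> pop 44, enqueue [none], visited so far: [27, 2, 38, 16, 28, 42, 36, 45, 44]
Result: [27, 2, 38, 16, 28, 42, 36, 45, 44]


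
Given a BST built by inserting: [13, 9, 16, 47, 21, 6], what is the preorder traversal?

Tree insertion order: [13, 9, 16, 47, 21, 6]
Tree (level-order array): [13, 9, 16, 6, None, None, 47, None, None, 21]
Preorder traversal: [13, 9, 6, 16, 47, 21]


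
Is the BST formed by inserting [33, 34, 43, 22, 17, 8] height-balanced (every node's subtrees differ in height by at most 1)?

Tree (level-order array): [33, 22, 34, 17, None, None, 43, 8]
Definition: a tree is height-balanced if, at every node, |h(left) - h(right)| <= 1 (empty subtree has height -1).
Bottom-up per-node check:
  node 8: h_left=-1, h_right=-1, diff=0 [OK], height=0
  node 17: h_left=0, h_right=-1, diff=1 [OK], height=1
  node 22: h_left=1, h_right=-1, diff=2 [FAIL (|1--1|=2 > 1)], height=2
  node 43: h_left=-1, h_right=-1, diff=0 [OK], height=0
  node 34: h_left=-1, h_right=0, diff=1 [OK], height=1
  node 33: h_left=2, h_right=1, diff=1 [OK], height=3
Node 22 violates the condition: |1 - -1| = 2 > 1.
Result: Not balanced


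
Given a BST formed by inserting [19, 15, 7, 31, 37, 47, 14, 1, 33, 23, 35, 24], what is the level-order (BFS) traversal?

Tree insertion order: [19, 15, 7, 31, 37, 47, 14, 1, 33, 23, 35, 24]
Tree (level-order array): [19, 15, 31, 7, None, 23, 37, 1, 14, None, 24, 33, 47, None, None, None, None, None, None, None, 35]
BFS from the root, enqueuing left then right child of each popped node:
  queue [19] -> pop 19, enqueue [15, 31], visited so far: [19]
  queue [15, 31] -> pop 15, enqueue [7], visited so far: [19, 15]
  queue [31, 7] -> pop 31, enqueue [23, 37], visited so far: [19, 15, 31]
  queue [7, 23, 37] -> pop 7, enqueue [1, 14], visited so far: [19, 15, 31, 7]
  queue [23, 37, 1, 14] -> pop 23, enqueue [24], visited so far: [19, 15, 31, 7, 23]
  queue [37, 1, 14, 24] -> pop 37, enqueue [33, 47], visited so far: [19, 15, 31, 7, 23, 37]
  queue [1, 14, 24, 33, 47] -> pop 1, enqueue [none], visited so far: [19, 15, 31, 7, 23, 37, 1]
  queue [14, 24, 33, 47] -> pop 14, enqueue [none], visited so far: [19, 15, 31, 7, 23, 37, 1, 14]
  queue [24, 33, 47] -> pop 24, enqueue [none], visited so far: [19, 15, 31, 7, 23, 37, 1, 14, 24]
  queue [33, 47] -> pop 33, enqueue [35], visited so far: [19, 15, 31, 7, 23, 37, 1, 14, 24, 33]
  queue [47, 35] -> pop 47, enqueue [none], visited so far: [19, 15, 31, 7, 23, 37, 1, 14, 24, 33, 47]
  queue [35] -> pop 35, enqueue [none], visited so far: [19, 15, 31, 7, 23, 37, 1, 14, 24, 33, 47, 35]
Result: [19, 15, 31, 7, 23, 37, 1, 14, 24, 33, 47, 35]


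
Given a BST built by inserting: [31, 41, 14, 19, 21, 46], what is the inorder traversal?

Tree insertion order: [31, 41, 14, 19, 21, 46]
Tree (level-order array): [31, 14, 41, None, 19, None, 46, None, 21]
Inorder traversal: [14, 19, 21, 31, 41, 46]


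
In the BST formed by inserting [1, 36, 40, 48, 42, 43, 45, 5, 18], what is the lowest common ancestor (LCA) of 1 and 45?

Tree insertion order: [1, 36, 40, 48, 42, 43, 45, 5, 18]
Tree (level-order array): [1, None, 36, 5, 40, None, 18, None, 48, None, None, 42, None, None, 43, None, 45]
In a BST, the LCA of p=1, q=45 is the first node v on the
root-to-leaf path with p <= v <= q (go left if both < v, right if both > v).
Walk from root:
  at 1: 1 <= 1 <= 45, this is the LCA
LCA = 1


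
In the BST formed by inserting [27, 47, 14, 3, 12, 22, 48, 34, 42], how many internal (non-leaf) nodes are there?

Tree built from: [27, 47, 14, 3, 12, 22, 48, 34, 42]
Tree (level-order array): [27, 14, 47, 3, 22, 34, 48, None, 12, None, None, None, 42]
Rule: An internal node has at least one child.
Per-node child counts:
  node 27: 2 child(ren)
  node 14: 2 child(ren)
  node 3: 1 child(ren)
  node 12: 0 child(ren)
  node 22: 0 child(ren)
  node 47: 2 child(ren)
  node 34: 1 child(ren)
  node 42: 0 child(ren)
  node 48: 0 child(ren)
Matching nodes: [27, 14, 3, 47, 34]
Count of internal (non-leaf) nodes: 5


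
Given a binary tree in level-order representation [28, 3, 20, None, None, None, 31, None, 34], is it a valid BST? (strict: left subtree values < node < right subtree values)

Level-order array: [28, 3, 20, None, None, None, 31, None, 34]
Validate using subtree bounds (lo, hi): at each node, require lo < value < hi,
then recurse left with hi=value and right with lo=value.
Preorder trace (stopping at first violation):
  at node 28 with bounds (-inf, +inf): OK
  at node 3 with bounds (-inf, 28): OK
  at node 20 with bounds (28, +inf): VIOLATION
Node 20 violates its bound: not (28 < 20 < +inf).
Result: Not a valid BST


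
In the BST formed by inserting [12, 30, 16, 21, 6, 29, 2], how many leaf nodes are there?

Tree built from: [12, 30, 16, 21, 6, 29, 2]
Tree (level-order array): [12, 6, 30, 2, None, 16, None, None, None, None, 21, None, 29]
Rule: A leaf has 0 children.
Per-node child counts:
  node 12: 2 child(ren)
  node 6: 1 child(ren)
  node 2: 0 child(ren)
  node 30: 1 child(ren)
  node 16: 1 child(ren)
  node 21: 1 child(ren)
  node 29: 0 child(ren)
Matching nodes: [2, 29]
Count of leaf nodes: 2


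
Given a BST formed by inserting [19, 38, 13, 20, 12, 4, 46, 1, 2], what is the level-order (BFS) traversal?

Tree insertion order: [19, 38, 13, 20, 12, 4, 46, 1, 2]
Tree (level-order array): [19, 13, 38, 12, None, 20, 46, 4, None, None, None, None, None, 1, None, None, 2]
BFS from the root, enqueuing left then right child of each popped node:
  queue [19] -> pop 19, enqueue [13, 38], visited so far: [19]
  queue [13, 38] -> pop 13, enqueue [12], visited so far: [19, 13]
  queue [38, 12] -> pop 38, enqueue [20, 46], visited so far: [19, 13, 38]
  queue [12, 20, 46] -> pop 12, enqueue [4], visited so far: [19, 13, 38, 12]
  queue [20, 46, 4] -> pop 20, enqueue [none], visited so far: [19, 13, 38, 12, 20]
  queue [46, 4] -> pop 46, enqueue [none], visited so far: [19, 13, 38, 12, 20, 46]
  queue [4] -> pop 4, enqueue [1], visited so far: [19, 13, 38, 12, 20, 46, 4]
  queue [1] -> pop 1, enqueue [2], visited so far: [19, 13, 38, 12, 20, 46, 4, 1]
  queue [2] -> pop 2, enqueue [none], visited so far: [19, 13, 38, 12, 20, 46, 4, 1, 2]
Result: [19, 13, 38, 12, 20, 46, 4, 1, 2]


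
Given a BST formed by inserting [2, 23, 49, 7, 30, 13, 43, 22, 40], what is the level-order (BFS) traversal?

Tree insertion order: [2, 23, 49, 7, 30, 13, 43, 22, 40]
Tree (level-order array): [2, None, 23, 7, 49, None, 13, 30, None, None, 22, None, 43, None, None, 40]
BFS from the root, enqueuing left then right child of each popped node:
  queue [2] -> pop 2, enqueue [23], visited so far: [2]
  queue [23] -> pop 23, enqueue [7, 49], visited so far: [2, 23]
  queue [7, 49] -> pop 7, enqueue [13], visited so far: [2, 23, 7]
  queue [49, 13] -> pop 49, enqueue [30], visited so far: [2, 23, 7, 49]
  queue [13, 30] -> pop 13, enqueue [22], visited so far: [2, 23, 7, 49, 13]
  queue [30, 22] -> pop 30, enqueue [43], visited so far: [2, 23, 7, 49, 13, 30]
  queue [22, 43] -> pop 22, enqueue [none], visited so far: [2, 23, 7, 49, 13, 30, 22]
  queue [43] -> pop 43, enqueue [40], visited so far: [2, 23, 7, 49, 13, 30, 22, 43]
  queue [40] -> pop 40, enqueue [none], visited so far: [2, 23, 7, 49, 13, 30, 22, 43, 40]
Result: [2, 23, 7, 49, 13, 30, 22, 43, 40]


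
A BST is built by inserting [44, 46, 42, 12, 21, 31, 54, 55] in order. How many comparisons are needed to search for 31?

Search path for 31: 44 -> 42 -> 12 -> 21 -> 31
Found: True
Comparisons: 5


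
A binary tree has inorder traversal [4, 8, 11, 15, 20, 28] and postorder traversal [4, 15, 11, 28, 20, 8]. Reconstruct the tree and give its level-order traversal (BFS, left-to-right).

Inorder:   [4, 8, 11, 15, 20, 28]
Postorder: [4, 15, 11, 28, 20, 8]
Algorithm: postorder visits root last, so walk postorder right-to-left;
each value is the root of the current inorder slice — split it at that
value, recurse on the right subtree first, then the left.
Recursive splits:
  root=8; inorder splits into left=[4], right=[11, 15, 20, 28]
  root=20; inorder splits into left=[11, 15], right=[28]
  root=28; inorder splits into left=[], right=[]
  root=11; inorder splits into left=[], right=[15]
  root=15; inorder splits into left=[], right=[]
  root=4; inorder splits into left=[], right=[]
Reconstructed level-order: [8, 4, 20, 11, 28, 15]


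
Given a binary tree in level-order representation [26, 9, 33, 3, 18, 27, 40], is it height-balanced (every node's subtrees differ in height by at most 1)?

Tree (level-order array): [26, 9, 33, 3, 18, 27, 40]
Definition: a tree is height-balanced if, at every node, |h(left) - h(right)| <= 1 (empty subtree has height -1).
Bottom-up per-node check:
  node 3: h_left=-1, h_right=-1, diff=0 [OK], height=0
  node 18: h_left=-1, h_right=-1, diff=0 [OK], height=0
  node 9: h_left=0, h_right=0, diff=0 [OK], height=1
  node 27: h_left=-1, h_right=-1, diff=0 [OK], height=0
  node 40: h_left=-1, h_right=-1, diff=0 [OK], height=0
  node 33: h_left=0, h_right=0, diff=0 [OK], height=1
  node 26: h_left=1, h_right=1, diff=0 [OK], height=2
All nodes satisfy the balance condition.
Result: Balanced


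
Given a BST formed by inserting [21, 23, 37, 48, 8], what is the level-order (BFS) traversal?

Tree insertion order: [21, 23, 37, 48, 8]
Tree (level-order array): [21, 8, 23, None, None, None, 37, None, 48]
BFS from the root, enqueuing left then right child of each popped node:
  queue [21] -> pop 21, enqueue [8, 23], visited so far: [21]
  queue [8, 23] -> pop 8, enqueue [none], visited so far: [21, 8]
  queue [23] -> pop 23, enqueue [37], visited so far: [21, 8, 23]
  queue [37] -> pop 37, enqueue [48], visited so far: [21, 8, 23, 37]
  queue [48] -> pop 48, enqueue [none], visited so far: [21, 8, 23, 37, 48]
Result: [21, 8, 23, 37, 48]


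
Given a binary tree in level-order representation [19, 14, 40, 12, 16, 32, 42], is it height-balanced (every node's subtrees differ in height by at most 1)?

Tree (level-order array): [19, 14, 40, 12, 16, 32, 42]
Definition: a tree is height-balanced if, at every node, |h(left) - h(right)| <= 1 (empty subtree has height -1).
Bottom-up per-node check:
  node 12: h_left=-1, h_right=-1, diff=0 [OK], height=0
  node 16: h_left=-1, h_right=-1, diff=0 [OK], height=0
  node 14: h_left=0, h_right=0, diff=0 [OK], height=1
  node 32: h_left=-1, h_right=-1, diff=0 [OK], height=0
  node 42: h_left=-1, h_right=-1, diff=0 [OK], height=0
  node 40: h_left=0, h_right=0, diff=0 [OK], height=1
  node 19: h_left=1, h_right=1, diff=0 [OK], height=2
All nodes satisfy the balance condition.
Result: Balanced


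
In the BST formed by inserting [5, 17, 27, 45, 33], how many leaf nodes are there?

Tree built from: [5, 17, 27, 45, 33]
Tree (level-order array): [5, None, 17, None, 27, None, 45, 33]
Rule: A leaf has 0 children.
Per-node child counts:
  node 5: 1 child(ren)
  node 17: 1 child(ren)
  node 27: 1 child(ren)
  node 45: 1 child(ren)
  node 33: 0 child(ren)
Matching nodes: [33]
Count of leaf nodes: 1


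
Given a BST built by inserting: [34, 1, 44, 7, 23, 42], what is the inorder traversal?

Tree insertion order: [34, 1, 44, 7, 23, 42]
Tree (level-order array): [34, 1, 44, None, 7, 42, None, None, 23]
Inorder traversal: [1, 7, 23, 34, 42, 44]


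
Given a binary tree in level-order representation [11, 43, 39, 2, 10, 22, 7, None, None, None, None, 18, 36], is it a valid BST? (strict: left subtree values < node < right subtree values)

Level-order array: [11, 43, 39, 2, 10, 22, 7, None, None, None, None, 18, 36]
Validate using subtree bounds (lo, hi): at each node, require lo < value < hi,
then recurse left with hi=value and right with lo=value.
Preorder trace (stopping at first violation):
  at node 11 with bounds (-inf, +inf): OK
  at node 43 with bounds (-inf, 11): VIOLATION
Node 43 violates its bound: not (-inf < 43 < 11).
Result: Not a valid BST


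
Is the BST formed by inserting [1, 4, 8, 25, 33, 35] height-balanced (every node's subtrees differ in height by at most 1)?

Tree (level-order array): [1, None, 4, None, 8, None, 25, None, 33, None, 35]
Definition: a tree is height-balanced if, at every node, |h(left) - h(right)| <= 1 (empty subtree has height -1).
Bottom-up per-node check:
  node 35: h_left=-1, h_right=-1, diff=0 [OK], height=0
  node 33: h_left=-1, h_right=0, diff=1 [OK], height=1
  node 25: h_left=-1, h_right=1, diff=2 [FAIL (|-1-1|=2 > 1)], height=2
  node 8: h_left=-1, h_right=2, diff=3 [FAIL (|-1-2|=3 > 1)], height=3
  node 4: h_left=-1, h_right=3, diff=4 [FAIL (|-1-3|=4 > 1)], height=4
  node 1: h_left=-1, h_right=4, diff=5 [FAIL (|-1-4|=5 > 1)], height=5
Node 25 violates the condition: |-1 - 1| = 2 > 1.
Result: Not balanced


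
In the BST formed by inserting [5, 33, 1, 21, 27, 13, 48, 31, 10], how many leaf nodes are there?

Tree built from: [5, 33, 1, 21, 27, 13, 48, 31, 10]
Tree (level-order array): [5, 1, 33, None, None, 21, 48, 13, 27, None, None, 10, None, None, 31]
Rule: A leaf has 0 children.
Per-node child counts:
  node 5: 2 child(ren)
  node 1: 0 child(ren)
  node 33: 2 child(ren)
  node 21: 2 child(ren)
  node 13: 1 child(ren)
  node 10: 0 child(ren)
  node 27: 1 child(ren)
  node 31: 0 child(ren)
  node 48: 0 child(ren)
Matching nodes: [1, 10, 31, 48]
Count of leaf nodes: 4


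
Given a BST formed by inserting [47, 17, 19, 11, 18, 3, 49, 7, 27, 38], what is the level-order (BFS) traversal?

Tree insertion order: [47, 17, 19, 11, 18, 3, 49, 7, 27, 38]
Tree (level-order array): [47, 17, 49, 11, 19, None, None, 3, None, 18, 27, None, 7, None, None, None, 38]
BFS from the root, enqueuing left then right child of each popped node:
  queue [47] -> pop 47, enqueue [17, 49], visited so far: [47]
  queue [17, 49] -> pop 17, enqueue [11, 19], visited so far: [47, 17]
  queue [49, 11, 19] -> pop 49, enqueue [none], visited so far: [47, 17, 49]
  queue [11, 19] -> pop 11, enqueue [3], visited so far: [47, 17, 49, 11]
  queue [19, 3] -> pop 19, enqueue [18, 27], visited so far: [47, 17, 49, 11, 19]
  queue [3, 18, 27] -> pop 3, enqueue [7], visited so far: [47, 17, 49, 11, 19, 3]
  queue [18, 27, 7] -> pop 18, enqueue [none], visited so far: [47, 17, 49, 11, 19, 3, 18]
  queue [27, 7] -> pop 27, enqueue [38], visited so far: [47, 17, 49, 11, 19, 3, 18, 27]
  queue [7, 38] -> pop 7, enqueue [none], visited so far: [47, 17, 49, 11, 19, 3, 18, 27, 7]
  queue [38] -> pop 38, enqueue [none], visited so far: [47, 17, 49, 11, 19, 3, 18, 27, 7, 38]
Result: [47, 17, 49, 11, 19, 3, 18, 27, 7, 38]


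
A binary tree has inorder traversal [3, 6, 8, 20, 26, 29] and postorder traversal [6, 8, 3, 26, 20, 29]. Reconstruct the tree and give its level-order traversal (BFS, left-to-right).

Inorder:   [3, 6, 8, 20, 26, 29]
Postorder: [6, 8, 3, 26, 20, 29]
Algorithm: postorder visits root last, so walk postorder right-to-left;
each value is the root of the current inorder slice — split it at that
value, recurse on the right subtree first, then the left.
Recursive splits:
  root=29; inorder splits into left=[3, 6, 8, 20, 26], right=[]
  root=20; inorder splits into left=[3, 6, 8], right=[26]
  root=26; inorder splits into left=[], right=[]
  root=3; inorder splits into left=[], right=[6, 8]
  root=8; inorder splits into left=[6], right=[]
  root=6; inorder splits into left=[], right=[]
Reconstructed level-order: [29, 20, 3, 26, 8, 6]


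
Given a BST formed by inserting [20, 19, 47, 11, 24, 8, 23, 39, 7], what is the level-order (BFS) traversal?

Tree insertion order: [20, 19, 47, 11, 24, 8, 23, 39, 7]
Tree (level-order array): [20, 19, 47, 11, None, 24, None, 8, None, 23, 39, 7]
BFS from the root, enqueuing left then right child of each popped node:
  queue [20] -> pop 20, enqueue [19, 47], visited so far: [20]
  queue [19, 47] -> pop 19, enqueue [11], visited so far: [20, 19]
  queue [47, 11] -> pop 47, enqueue [24], visited so far: [20, 19, 47]
  queue [11, 24] -> pop 11, enqueue [8], visited so far: [20, 19, 47, 11]
  queue [24, 8] -> pop 24, enqueue [23, 39], visited so far: [20, 19, 47, 11, 24]
  queue [8, 23, 39] -> pop 8, enqueue [7], visited so far: [20, 19, 47, 11, 24, 8]
  queue [23, 39, 7] -> pop 23, enqueue [none], visited so far: [20, 19, 47, 11, 24, 8, 23]
  queue [39, 7] -> pop 39, enqueue [none], visited so far: [20, 19, 47, 11, 24, 8, 23, 39]
  queue [7] -> pop 7, enqueue [none], visited so far: [20, 19, 47, 11, 24, 8, 23, 39, 7]
Result: [20, 19, 47, 11, 24, 8, 23, 39, 7]


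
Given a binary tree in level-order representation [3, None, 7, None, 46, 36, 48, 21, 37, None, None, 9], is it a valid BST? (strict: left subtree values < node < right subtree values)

Level-order array: [3, None, 7, None, 46, 36, 48, 21, 37, None, None, 9]
Validate using subtree bounds (lo, hi): at each node, require lo < value < hi,
then recurse left with hi=value and right with lo=value.
Preorder trace (stopping at first violation):
  at node 3 with bounds (-inf, +inf): OK
  at node 7 with bounds (3, +inf): OK
  at node 46 with bounds (7, +inf): OK
  at node 36 with bounds (7, 46): OK
  at node 21 with bounds (7, 36): OK
  at node 9 with bounds (7, 21): OK
  at node 37 with bounds (36, 46): OK
  at node 48 with bounds (46, +inf): OK
No violation found at any node.
Result: Valid BST


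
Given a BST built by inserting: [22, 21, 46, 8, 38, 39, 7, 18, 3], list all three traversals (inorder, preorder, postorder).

Tree insertion order: [22, 21, 46, 8, 38, 39, 7, 18, 3]
Tree (level-order array): [22, 21, 46, 8, None, 38, None, 7, 18, None, 39, 3]
Inorder (L, root, R): [3, 7, 8, 18, 21, 22, 38, 39, 46]
Preorder (root, L, R): [22, 21, 8, 7, 3, 18, 46, 38, 39]
Postorder (L, R, root): [3, 7, 18, 8, 21, 39, 38, 46, 22]


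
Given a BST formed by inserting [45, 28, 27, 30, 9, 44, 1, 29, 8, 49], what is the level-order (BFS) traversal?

Tree insertion order: [45, 28, 27, 30, 9, 44, 1, 29, 8, 49]
Tree (level-order array): [45, 28, 49, 27, 30, None, None, 9, None, 29, 44, 1, None, None, None, None, None, None, 8]
BFS from the root, enqueuing left then right child of each popped node:
  queue [45] -> pop 45, enqueue [28, 49], visited so far: [45]
  queue [28, 49] -> pop 28, enqueue [27, 30], visited so far: [45, 28]
  queue [49, 27, 30] -> pop 49, enqueue [none], visited so far: [45, 28, 49]
  queue [27, 30] -> pop 27, enqueue [9], visited so far: [45, 28, 49, 27]
  queue [30, 9] -> pop 30, enqueue [29, 44], visited so far: [45, 28, 49, 27, 30]
  queue [9, 29, 44] -> pop 9, enqueue [1], visited so far: [45, 28, 49, 27, 30, 9]
  queue [29, 44, 1] -> pop 29, enqueue [none], visited so far: [45, 28, 49, 27, 30, 9, 29]
  queue [44, 1] -> pop 44, enqueue [none], visited so far: [45, 28, 49, 27, 30, 9, 29, 44]
  queue [1] -> pop 1, enqueue [8], visited so far: [45, 28, 49, 27, 30, 9, 29, 44, 1]
  queue [8] -> pop 8, enqueue [none], visited so far: [45, 28, 49, 27, 30, 9, 29, 44, 1, 8]
Result: [45, 28, 49, 27, 30, 9, 29, 44, 1, 8]


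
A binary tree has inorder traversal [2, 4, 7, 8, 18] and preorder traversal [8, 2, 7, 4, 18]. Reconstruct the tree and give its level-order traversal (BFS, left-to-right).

Inorder:  [2, 4, 7, 8, 18]
Preorder: [8, 2, 7, 4, 18]
Algorithm: preorder visits root first, so consume preorder in order;
for each root, split the current inorder slice at that value into
left-subtree inorder and right-subtree inorder, then recurse.
Recursive splits:
  root=8; inorder splits into left=[2, 4, 7], right=[18]
  root=2; inorder splits into left=[], right=[4, 7]
  root=7; inorder splits into left=[4], right=[]
  root=4; inorder splits into left=[], right=[]
  root=18; inorder splits into left=[], right=[]
Reconstructed level-order: [8, 2, 18, 7, 4]


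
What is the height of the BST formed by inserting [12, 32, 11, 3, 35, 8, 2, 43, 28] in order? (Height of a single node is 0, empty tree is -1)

Insertion order: [12, 32, 11, 3, 35, 8, 2, 43, 28]
Tree (level-order array): [12, 11, 32, 3, None, 28, 35, 2, 8, None, None, None, 43]
Compute height bottom-up (empty subtree = -1):
  height(2) = 1 + max(-1, -1) = 0
  height(8) = 1 + max(-1, -1) = 0
  height(3) = 1 + max(0, 0) = 1
  height(11) = 1 + max(1, -1) = 2
  height(28) = 1 + max(-1, -1) = 0
  height(43) = 1 + max(-1, -1) = 0
  height(35) = 1 + max(-1, 0) = 1
  height(32) = 1 + max(0, 1) = 2
  height(12) = 1 + max(2, 2) = 3
Height = 3


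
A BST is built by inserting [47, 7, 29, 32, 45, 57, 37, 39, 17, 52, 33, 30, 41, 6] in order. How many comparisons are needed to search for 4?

Search path for 4: 47 -> 7 -> 6
Found: False
Comparisons: 3


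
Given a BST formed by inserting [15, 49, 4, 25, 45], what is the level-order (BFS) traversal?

Tree insertion order: [15, 49, 4, 25, 45]
Tree (level-order array): [15, 4, 49, None, None, 25, None, None, 45]
BFS from the root, enqueuing left then right child of each popped node:
  queue [15] -> pop 15, enqueue [4, 49], visited so far: [15]
  queue [4, 49] -> pop 4, enqueue [none], visited so far: [15, 4]
  queue [49] -> pop 49, enqueue [25], visited so far: [15, 4, 49]
  queue [25] -> pop 25, enqueue [45], visited so far: [15, 4, 49, 25]
  queue [45] -> pop 45, enqueue [none], visited so far: [15, 4, 49, 25, 45]
Result: [15, 4, 49, 25, 45]


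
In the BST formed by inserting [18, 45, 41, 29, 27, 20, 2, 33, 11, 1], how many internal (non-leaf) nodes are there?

Tree built from: [18, 45, 41, 29, 27, 20, 2, 33, 11, 1]
Tree (level-order array): [18, 2, 45, 1, 11, 41, None, None, None, None, None, 29, None, 27, 33, 20]
Rule: An internal node has at least one child.
Per-node child counts:
  node 18: 2 child(ren)
  node 2: 2 child(ren)
  node 1: 0 child(ren)
  node 11: 0 child(ren)
  node 45: 1 child(ren)
  node 41: 1 child(ren)
  node 29: 2 child(ren)
  node 27: 1 child(ren)
  node 20: 0 child(ren)
  node 33: 0 child(ren)
Matching nodes: [18, 2, 45, 41, 29, 27]
Count of internal (non-leaf) nodes: 6


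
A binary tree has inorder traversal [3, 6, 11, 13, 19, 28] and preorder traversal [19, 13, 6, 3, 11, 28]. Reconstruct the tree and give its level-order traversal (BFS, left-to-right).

Inorder:  [3, 6, 11, 13, 19, 28]
Preorder: [19, 13, 6, 3, 11, 28]
Algorithm: preorder visits root first, so consume preorder in order;
for each root, split the current inorder slice at that value into
left-subtree inorder and right-subtree inorder, then recurse.
Recursive splits:
  root=19; inorder splits into left=[3, 6, 11, 13], right=[28]
  root=13; inorder splits into left=[3, 6, 11], right=[]
  root=6; inorder splits into left=[3], right=[11]
  root=3; inorder splits into left=[], right=[]
  root=11; inorder splits into left=[], right=[]
  root=28; inorder splits into left=[], right=[]
Reconstructed level-order: [19, 13, 28, 6, 3, 11]


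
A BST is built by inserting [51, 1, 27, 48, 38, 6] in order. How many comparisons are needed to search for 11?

Search path for 11: 51 -> 1 -> 27 -> 6
Found: False
Comparisons: 4


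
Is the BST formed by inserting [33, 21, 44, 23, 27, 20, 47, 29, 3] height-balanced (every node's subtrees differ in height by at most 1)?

Tree (level-order array): [33, 21, 44, 20, 23, None, 47, 3, None, None, 27, None, None, None, None, None, 29]
Definition: a tree is height-balanced if, at every node, |h(left) - h(right)| <= 1 (empty subtree has height -1).
Bottom-up per-node check:
  node 3: h_left=-1, h_right=-1, diff=0 [OK], height=0
  node 20: h_left=0, h_right=-1, diff=1 [OK], height=1
  node 29: h_left=-1, h_right=-1, diff=0 [OK], height=0
  node 27: h_left=-1, h_right=0, diff=1 [OK], height=1
  node 23: h_left=-1, h_right=1, diff=2 [FAIL (|-1-1|=2 > 1)], height=2
  node 21: h_left=1, h_right=2, diff=1 [OK], height=3
  node 47: h_left=-1, h_right=-1, diff=0 [OK], height=0
  node 44: h_left=-1, h_right=0, diff=1 [OK], height=1
  node 33: h_left=3, h_right=1, diff=2 [FAIL (|3-1|=2 > 1)], height=4
Node 23 violates the condition: |-1 - 1| = 2 > 1.
Result: Not balanced


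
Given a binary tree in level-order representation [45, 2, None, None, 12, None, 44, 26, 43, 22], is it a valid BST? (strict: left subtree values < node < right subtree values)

Level-order array: [45, 2, None, None, 12, None, 44, 26, 43, 22]
Validate using subtree bounds (lo, hi): at each node, require lo < value < hi,
then recurse left with hi=value and right with lo=value.
Preorder trace (stopping at first violation):
  at node 45 with bounds (-inf, +inf): OK
  at node 2 with bounds (-inf, 45): OK
  at node 12 with bounds (2, 45): OK
  at node 44 with bounds (12, 45): OK
  at node 26 with bounds (12, 44): OK
  at node 22 with bounds (12, 26): OK
  at node 43 with bounds (44, 45): VIOLATION
Node 43 violates its bound: not (44 < 43 < 45).
Result: Not a valid BST


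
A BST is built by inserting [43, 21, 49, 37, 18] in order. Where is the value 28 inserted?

Starting tree (level order): [43, 21, 49, 18, 37]
Insertion path: 43 -> 21 -> 37
Result: insert 28 as left child of 37
Final tree (level order): [43, 21, 49, 18, 37, None, None, None, None, 28]


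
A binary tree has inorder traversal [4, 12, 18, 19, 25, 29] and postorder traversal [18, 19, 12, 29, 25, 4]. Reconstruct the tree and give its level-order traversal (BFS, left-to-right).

Inorder:   [4, 12, 18, 19, 25, 29]
Postorder: [18, 19, 12, 29, 25, 4]
Algorithm: postorder visits root last, so walk postorder right-to-left;
each value is the root of the current inorder slice — split it at that
value, recurse on the right subtree first, then the left.
Recursive splits:
  root=4; inorder splits into left=[], right=[12, 18, 19, 25, 29]
  root=25; inorder splits into left=[12, 18, 19], right=[29]
  root=29; inorder splits into left=[], right=[]
  root=12; inorder splits into left=[], right=[18, 19]
  root=19; inorder splits into left=[18], right=[]
  root=18; inorder splits into left=[], right=[]
Reconstructed level-order: [4, 25, 12, 29, 19, 18]


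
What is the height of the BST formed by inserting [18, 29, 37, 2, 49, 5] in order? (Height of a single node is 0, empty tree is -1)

Insertion order: [18, 29, 37, 2, 49, 5]
Tree (level-order array): [18, 2, 29, None, 5, None, 37, None, None, None, 49]
Compute height bottom-up (empty subtree = -1):
  height(5) = 1 + max(-1, -1) = 0
  height(2) = 1 + max(-1, 0) = 1
  height(49) = 1 + max(-1, -1) = 0
  height(37) = 1 + max(-1, 0) = 1
  height(29) = 1 + max(-1, 1) = 2
  height(18) = 1 + max(1, 2) = 3
Height = 3


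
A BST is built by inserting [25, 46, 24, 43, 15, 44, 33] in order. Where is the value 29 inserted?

Starting tree (level order): [25, 24, 46, 15, None, 43, None, None, None, 33, 44]
Insertion path: 25 -> 46 -> 43 -> 33
Result: insert 29 as left child of 33
Final tree (level order): [25, 24, 46, 15, None, 43, None, None, None, 33, 44, 29]


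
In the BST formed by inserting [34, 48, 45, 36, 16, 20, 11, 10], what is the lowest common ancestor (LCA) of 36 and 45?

Tree insertion order: [34, 48, 45, 36, 16, 20, 11, 10]
Tree (level-order array): [34, 16, 48, 11, 20, 45, None, 10, None, None, None, 36]
In a BST, the LCA of p=36, q=45 is the first node v on the
root-to-leaf path with p <= v <= q (go left if both < v, right if both > v).
Walk from root:
  at 34: both 36 and 45 > 34, go right
  at 48: both 36 and 45 < 48, go left
  at 45: 36 <= 45 <= 45, this is the LCA
LCA = 45


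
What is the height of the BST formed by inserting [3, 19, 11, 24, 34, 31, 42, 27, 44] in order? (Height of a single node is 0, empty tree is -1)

Insertion order: [3, 19, 11, 24, 34, 31, 42, 27, 44]
Tree (level-order array): [3, None, 19, 11, 24, None, None, None, 34, 31, 42, 27, None, None, 44]
Compute height bottom-up (empty subtree = -1):
  height(11) = 1 + max(-1, -1) = 0
  height(27) = 1 + max(-1, -1) = 0
  height(31) = 1 + max(0, -1) = 1
  height(44) = 1 + max(-1, -1) = 0
  height(42) = 1 + max(-1, 0) = 1
  height(34) = 1 + max(1, 1) = 2
  height(24) = 1 + max(-1, 2) = 3
  height(19) = 1 + max(0, 3) = 4
  height(3) = 1 + max(-1, 4) = 5
Height = 5


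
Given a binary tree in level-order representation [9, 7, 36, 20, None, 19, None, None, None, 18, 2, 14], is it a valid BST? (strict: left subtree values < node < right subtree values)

Level-order array: [9, 7, 36, 20, None, 19, None, None, None, 18, 2, 14]
Validate using subtree bounds (lo, hi): at each node, require lo < value < hi,
then recurse left with hi=value and right with lo=value.
Preorder trace (stopping at first violation):
  at node 9 with bounds (-inf, +inf): OK
  at node 7 with bounds (-inf, 9): OK
  at node 20 with bounds (-inf, 7): VIOLATION
Node 20 violates its bound: not (-inf < 20 < 7).
Result: Not a valid BST


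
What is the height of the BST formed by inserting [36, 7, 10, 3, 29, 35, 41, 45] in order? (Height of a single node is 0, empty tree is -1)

Insertion order: [36, 7, 10, 3, 29, 35, 41, 45]
Tree (level-order array): [36, 7, 41, 3, 10, None, 45, None, None, None, 29, None, None, None, 35]
Compute height bottom-up (empty subtree = -1):
  height(3) = 1 + max(-1, -1) = 0
  height(35) = 1 + max(-1, -1) = 0
  height(29) = 1 + max(-1, 0) = 1
  height(10) = 1 + max(-1, 1) = 2
  height(7) = 1 + max(0, 2) = 3
  height(45) = 1 + max(-1, -1) = 0
  height(41) = 1 + max(-1, 0) = 1
  height(36) = 1 + max(3, 1) = 4
Height = 4


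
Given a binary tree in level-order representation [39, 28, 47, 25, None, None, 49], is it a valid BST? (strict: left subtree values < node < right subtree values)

Level-order array: [39, 28, 47, 25, None, None, 49]
Validate using subtree bounds (lo, hi): at each node, require lo < value < hi,
then recurse left with hi=value and right with lo=value.
Preorder trace (stopping at first violation):
  at node 39 with bounds (-inf, +inf): OK
  at node 28 with bounds (-inf, 39): OK
  at node 25 with bounds (-inf, 28): OK
  at node 47 with bounds (39, +inf): OK
  at node 49 with bounds (47, +inf): OK
No violation found at any node.
Result: Valid BST


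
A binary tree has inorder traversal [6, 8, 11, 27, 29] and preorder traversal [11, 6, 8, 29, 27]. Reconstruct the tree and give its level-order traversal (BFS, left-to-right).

Inorder:  [6, 8, 11, 27, 29]
Preorder: [11, 6, 8, 29, 27]
Algorithm: preorder visits root first, so consume preorder in order;
for each root, split the current inorder slice at that value into
left-subtree inorder and right-subtree inorder, then recurse.
Recursive splits:
  root=11; inorder splits into left=[6, 8], right=[27, 29]
  root=6; inorder splits into left=[], right=[8]
  root=8; inorder splits into left=[], right=[]
  root=29; inorder splits into left=[27], right=[]
  root=27; inorder splits into left=[], right=[]
Reconstructed level-order: [11, 6, 29, 8, 27]


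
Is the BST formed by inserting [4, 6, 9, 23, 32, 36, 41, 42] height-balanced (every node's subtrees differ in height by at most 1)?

Tree (level-order array): [4, None, 6, None, 9, None, 23, None, 32, None, 36, None, 41, None, 42]
Definition: a tree is height-balanced if, at every node, |h(left) - h(right)| <= 1 (empty subtree has height -1).
Bottom-up per-node check:
  node 42: h_left=-1, h_right=-1, diff=0 [OK], height=0
  node 41: h_left=-1, h_right=0, diff=1 [OK], height=1
  node 36: h_left=-1, h_right=1, diff=2 [FAIL (|-1-1|=2 > 1)], height=2
  node 32: h_left=-1, h_right=2, diff=3 [FAIL (|-1-2|=3 > 1)], height=3
  node 23: h_left=-1, h_right=3, diff=4 [FAIL (|-1-3|=4 > 1)], height=4
  node 9: h_left=-1, h_right=4, diff=5 [FAIL (|-1-4|=5 > 1)], height=5
  node 6: h_left=-1, h_right=5, diff=6 [FAIL (|-1-5|=6 > 1)], height=6
  node 4: h_left=-1, h_right=6, diff=7 [FAIL (|-1-6|=7 > 1)], height=7
Node 36 violates the condition: |-1 - 1| = 2 > 1.
Result: Not balanced


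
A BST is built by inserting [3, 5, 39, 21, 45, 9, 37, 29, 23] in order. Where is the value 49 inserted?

Starting tree (level order): [3, None, 5, None, 39, 21, 45, 9, 37, None, None, None, None, 29, None, 23]
Insertion path: 3 -> 5 -> 39 -> 45
Result: insert 49 as right child of 45
Final tree (level order): [3, None, 5, None, 39, 21, 45, 9, 37, None, 49, None, None, 29, None, None, None, 23]


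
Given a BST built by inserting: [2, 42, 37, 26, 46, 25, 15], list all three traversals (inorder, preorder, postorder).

Tree insertion order: [2, 42, 37, 26, 46, 25, 15]
Tree (level-order array): [2, None, 42, 37, 46, 26, None, None, None, 25, None, 15]
Inorder (L, root, R): [2, 15, 25, 26, 37, 42, 46]
Preorder (root, L, R): [2, 42, 37, 26, 25, 15, 46]
Postorder (L, R, root): [15, 25, 26, 37, 46, 42, 2]


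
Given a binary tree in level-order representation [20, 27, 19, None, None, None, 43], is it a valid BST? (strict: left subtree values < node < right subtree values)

Level-order array: [20, 27, 19, None, None, None, 43]
Validate using subtree bounds (lo, hi): at each node, require lo < value < hi,
then recurse left with hi=value and right with lo=value.
Preorder trace (stopping at first violation):
  at node 20 with bounds (-inf, +inf): OK
  at node 27 with bounds (-inf, 20): VIOLATION
Node 27 violates its bound: not (-inf < 27 < 20).
Result: Not a valid BST


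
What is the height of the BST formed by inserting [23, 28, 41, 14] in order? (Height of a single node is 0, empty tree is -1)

Insertion order: [23, 28, 41, 14]
Tree (level-order array): [23, 14, 28, None, None, None, 41]
Compute height bottom-up (empty subtree = -1):
  height(14) = 1 + max(-1, -1) = 0
  height(41) = 1 + max(-1, -1) = 0
  height(28) = 1 + max(-1, 0) = 1
  height(23) = 1 + max(0, 1) = 2
Height = 2


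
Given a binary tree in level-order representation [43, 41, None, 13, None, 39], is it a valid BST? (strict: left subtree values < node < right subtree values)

Level-order array: [43, 41, None, 13, None, 39]
Validate using subtree bounds (lo, hi): at each node, require lo < value < hi,
then recurse left with hi=value and right with lo=value.
Preorder trace (stopping at first violation):
  at node 43 with bounds (-inf, +inf): OK
  at node 41 with bounds (-inf, 43): OK
  at node 13 with bounds (-inf, 41): OK
  at node 39 with bounds (-inf, 13): VIOLATION
Node 39 violates its bound: not (-inf < 39 < 13).
Result: Not a valid BST


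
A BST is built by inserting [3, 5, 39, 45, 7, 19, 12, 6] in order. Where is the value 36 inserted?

Starting tree (level order): [3, None, 5, None, 39, 7, 45, 6, 19, None, None, None, None, 12]
Insertion path: 3 -> 5 -> 39 -> 7 -> 19
Result: insert 36 as right child of 19
Final tree (level order): [3, None, 5, None, 39, 7, 45, 6, 19, None, None, None, None, 12, 36]


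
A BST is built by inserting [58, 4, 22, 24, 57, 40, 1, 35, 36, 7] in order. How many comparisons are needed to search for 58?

Search path for 58: 58
Found: True
Comparisons: 1


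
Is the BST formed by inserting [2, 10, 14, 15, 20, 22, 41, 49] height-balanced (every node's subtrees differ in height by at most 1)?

Tree (level-order array): [2, None, 10, None, 14, None, 15, None, 20, None, 22, None, 41, None, 49]
Definition: a tree is height-balanced if, at every node, |h(left) - h(right)| <= 1 (empty subtree has height -1).
Bottom-up per-node check:
  node 49: h_left=-1, h_right=-1, diff=0 [OK], height=0
  node 41: h_left=-1, h_right=0, diff=1 [OK], height=1
  node 22: h_left=-1, h_right=1, diff=2 [FAIL (|-1-1|=2 > 1)], height=2
  node 20: h_left=-1, h_right=2, diff=3 [FAIL (|-1-2|=3 > 1)], height=3
  node 15: h_left=-1, h_right=3, diff=4 [FAIL (|-1-3|=4 > 1)], height=4
  node 14: h_left=-1, h_right=4, diff=5 [FAIL (|-1-4|=5 > 1)], height=5
  node 10: h_left=-1, h_right=5, diff=6 [FAIL (|-1-5|=6 > 1)], height=6
  node 2: h_left=-1, h_right=6, diff=7 [FAIL (|-1-6|=7 > 1)], height=7
Node 22 violates the condition: |-1 - 1| = 2 > 1.
Result: Not balanced


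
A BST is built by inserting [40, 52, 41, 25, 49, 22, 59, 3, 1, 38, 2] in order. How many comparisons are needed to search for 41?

Search path for 41: 40 -> 52 -> 41
Found: True
Comparisons: 3


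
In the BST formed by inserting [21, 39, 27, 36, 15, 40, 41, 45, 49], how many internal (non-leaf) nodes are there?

Tree built from: [21, 39, 27, 36, 15, 40, 41, 45, 49]
Tree (level-order array): [21, 15, 39, None, None, 27, 40, None, 36, None, 41, None, None, None, 45, None, 49]
Rule: An internal node has at least one child.
Per-node child counts:
  node 21: 2 child(ren)
  node 15: 0 child(ren)
  node 39: 2 child(ren)
  node 27: 1 child(ren)
  node 36: 0 child(ren)
  node 40: 1 child(ren)
  node 41: 1 child(ren)
  node 45: 1 child(ren)
  node 49: 0 child(ren)
Matching nodes: [21, 39, 27, 40, 41, 45]
Count of internal (non-leaf) nodes: 6


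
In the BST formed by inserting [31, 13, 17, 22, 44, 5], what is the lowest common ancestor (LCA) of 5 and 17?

Tree insertion order: [31, 13, 17, 22, 44, 5]
Tree (level-order array): [31, 13, 44, 5, 17, None, None, None, None, None, 22]
In a BST, the LCA of p=5, q=17 is the first node v on the
root-to-leaf path with p <= v <= q (go left if both < v, right if both > v).
Walk from root:
  at 31: both 5 and 17 < 31, go left
  at 13: 5 <= 13 <= 17, this is the LCA
LCA = 13


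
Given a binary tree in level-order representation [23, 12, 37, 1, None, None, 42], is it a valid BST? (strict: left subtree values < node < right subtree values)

Level-order array: [23, 12, 37, 1, None, None, 42]
Validate using subtree bounds (lo, hi): at each node, require lo < value < hi,
then recurse left with hi=value and right with lo=value.
Preorder trace (stopping at first violation):
  at node 23 with bounds (-inf, +inf): OK
  at node 12 with bounds (-inf, 23): OK
  at node 1 with bounds (-inf, 12): OK
  at node 37 with bounds (23, +inf): OK
  at node 42 with bounds (37, +inf): OK
No violation found at any node.
Result: Valid BST


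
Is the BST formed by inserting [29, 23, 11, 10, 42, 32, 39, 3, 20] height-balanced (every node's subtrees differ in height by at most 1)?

Tree (level-order array): [29, 23, 42, 11, None, 32, None, 10, 20, None, 39, 3]
Definition: a tree is height-balanced if, at every node, |h(left) - h(right)| <= 1 (empty subtree has height -1).
Bottom-up per-node check:
  node 3: h_left=-1, h_right=-1, diff=0 [OK], height=0
  node 10: h_left=0, h_right=-1, diff=1 [OK], height=1
  node 20: h_left=-1, h_right=-1, diff=0 [OK], height=0
  node 11: h_left=1, h_right=0, diff=1 [OK], height=2
  node 23: h_left=2, h_right=-1, diff=3 [FAIL (|2--1|=3 > 1)], height=3
  node 39: h_left=-1, h_right=-1, diff=0 [OK], height=0
  node 32: h_left=-1, h_right=0, diff=1 [OK], height=1
  node 42: h_left=1, h_right=-1, diff=2 [FAIL (|1--1|=2 > 1)], height=2
  node 29: h_left=3, h_right=2, diff=1 [OK], height=4
Node 23 violates the condition: |2 - -1| = 3 > 1.
Result: Not balanced


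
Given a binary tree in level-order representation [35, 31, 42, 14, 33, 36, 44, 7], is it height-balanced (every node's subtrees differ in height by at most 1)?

Tree (level-order array): [35, 31, 42, 14, 33, 36, 44, 7]
Definition: a tree is height-balanced if, at every node, |h(left) - h(right)| <= 1 (empty subtree has height -1).
Bottom-up per-node check:
  node 7: h_left=-1, h_right=-1, diff=0 [OK], height=0
  node 14: h_left=0, h_right=-1, diff=1 [OK], height=1
  node 33: h_left=-1, h_right=-1, diff=0 [OK], height=0
  node 31: h_left=1, h_right=0, diff=1 [OK], height=2
  node 36: h_left=-1, h_right=-1, diff=0 [OK], height=0
  node 44: h_left=-1, h_right=-1, diff=0 [OK], height=0
  node 42: h_left=0, h_right=0, diff=0 [OK], height=1
  node 35: h_left=2, h_right=1, diff=1 [OK], height=3
All nodes satisfy the balance condition.
Result: Balanced
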